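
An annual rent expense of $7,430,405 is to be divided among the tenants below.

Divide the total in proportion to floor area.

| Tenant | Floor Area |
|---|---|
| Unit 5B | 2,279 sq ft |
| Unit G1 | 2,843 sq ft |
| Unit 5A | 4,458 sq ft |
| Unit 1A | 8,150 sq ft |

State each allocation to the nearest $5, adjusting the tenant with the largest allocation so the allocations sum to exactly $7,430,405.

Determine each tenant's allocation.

Combined floor area = 17,730.
Proportional shares: Unit 5B 2,279/17,730 × $7,430,405 = 955,098.31; Unit G1 2,843/17,730 × $7,430,405 = 1,191,463.14; Unit 5A 4,458/17,730 × $7,430,405 = 1,868,287.96; Unit 1A 8,150/17,730 × $7,430,405 = 3,415,555.60.
After rounding ($5): Unit 5B $955,100; Unit G1 $1,191,465; Unit 5A $1,868,290; Unit 1A $3,415,555. Sum = $7,430,410.
Difference $7,430,405 − $7,430,410 = −$5 applied to largest allocation (Unit 1A): Unit 1A becomes $3,415,550.

Unit 5B: $955,100; Unit G1: $1,191,465; Unit 5A: $1,868,290; Unit 1A: $3,415,550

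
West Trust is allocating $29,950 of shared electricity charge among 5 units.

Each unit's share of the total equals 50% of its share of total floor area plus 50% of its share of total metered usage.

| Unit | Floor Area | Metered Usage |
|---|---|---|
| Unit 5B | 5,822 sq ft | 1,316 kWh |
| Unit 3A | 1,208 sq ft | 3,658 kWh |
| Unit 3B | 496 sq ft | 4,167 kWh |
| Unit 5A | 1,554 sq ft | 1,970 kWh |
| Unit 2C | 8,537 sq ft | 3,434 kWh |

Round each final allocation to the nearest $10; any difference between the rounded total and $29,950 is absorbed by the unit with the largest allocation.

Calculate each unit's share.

Unit 5B: $6,300 | Unit 3A: $4,790 | Unit 3B: $4,710 | Unit 5A: $3,350 | Unit 2C: $10,800

Floor area total 17,617; metered usage total 14,545.
Combined weights (50% floor area + 50% metered usage): Unit 5B 0.2105; Unit 3A 0.1600; Unit 3B 0.1573; Unit 5A 0.1118; Unit 2C 0.3603.
Pro-rata amounts: Unit 5B 6,303.79; Unit 3A 4,792.98; Unit 3B 4,711.81; Unit 5A 3,349.19; Unit 2C 10,792.24.
After rounding ($10): Unit 5B $6,300; Unit 3A $4,790; Unit 3B $4,710; Unit 5A $3,350; Unit 2C $10,790. Sum = $29,940.
Difference $29,950 − $29,940 = +$10 applied to largest allocation (Unit 2C): Unit 2C becomes $10,800.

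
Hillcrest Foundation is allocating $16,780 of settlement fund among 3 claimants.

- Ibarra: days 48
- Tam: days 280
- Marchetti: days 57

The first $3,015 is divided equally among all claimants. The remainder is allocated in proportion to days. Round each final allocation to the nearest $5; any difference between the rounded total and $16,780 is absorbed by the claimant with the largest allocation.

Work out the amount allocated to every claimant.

First tranche $3,015 split equally: $1,005 each.
Remainder $13,765 by days (total 385): Ibarra 1,716.16 → $1,715; Tam 10,010.91 → $10,010; Marchetti 2,037.94 → $2,040.
Totals: Ibarra $1,005 + $1,715 = $2,720; Tam $1,005 + $10,010 = $11,015; Marchetti $1,005 + $2,040 = $3,045.

Ibarra: $2,720 · Tam: $11,015 · Marchetti: $3,045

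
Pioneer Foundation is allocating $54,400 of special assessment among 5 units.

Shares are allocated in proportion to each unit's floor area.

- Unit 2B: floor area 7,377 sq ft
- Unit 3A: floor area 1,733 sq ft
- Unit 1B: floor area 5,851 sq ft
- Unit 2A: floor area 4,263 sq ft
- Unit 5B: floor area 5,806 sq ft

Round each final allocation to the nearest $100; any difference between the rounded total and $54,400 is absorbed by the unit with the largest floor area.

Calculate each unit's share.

Combined floor area = 7,377 + 1,733 + 5,851 + 4,263 + 5,806 = 25,030.
Pro-rata amounts: Unit 2B 16,033.11; Unit 3A 3,766.49; Unit 1B 12,716.52; Unit 2A 9,265.17; Unit 5B 12,618.71.
Rounded to nearest $100: Unit 2B $16,000; Unit 3A $3,800; Unit 1B $12,700; Unit 2A $9,300; Unit 5B $12,600. Sum = $54,400.
Sum already equals the total — no adjustment.

Unit 2B: $16,000 · Unit 3A: $3,800 · Unit 1B: $12,700 · Unit 2A: $9,300 · Unit 5B: $12,600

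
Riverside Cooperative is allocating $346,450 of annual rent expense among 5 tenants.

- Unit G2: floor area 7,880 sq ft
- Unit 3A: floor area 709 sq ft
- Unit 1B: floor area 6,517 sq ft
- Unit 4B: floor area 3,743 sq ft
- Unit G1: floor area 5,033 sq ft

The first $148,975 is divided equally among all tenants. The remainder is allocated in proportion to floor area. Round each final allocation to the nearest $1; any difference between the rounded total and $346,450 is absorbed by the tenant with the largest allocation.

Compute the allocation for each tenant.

Unit G2: $94,952 | Unit 3A: $35,658 | Unit 1B: $83,683 | Unit 4B: $60,745 | Unit G1: $71,412

$148,975 shared equally gives $29,795 per tenant.
Remainder $197,475 by floor area (total 23,882): Unit G2 65,157.99 → $65,158; Unit 3A 5,862.56 → $5,863; Unit 1B 53,887.64 → $53,888; Unit 4B 30,950.04 → $30,950; Unit G1 41,616.77 → $41,617.
Rounding difference −$1 on remainder applied to Unit G2.
Totals: Unit G2 $29,795 + $65,157 = $94,952; Unit 3A $29,795 + $5,863 = $35,658; Unit 1B $29,795 + $53,888 = $83,683; Unit 4B $29,795 + $30,950 = $60,745; Unit G1 $29,795 + $41,617 = $71,412.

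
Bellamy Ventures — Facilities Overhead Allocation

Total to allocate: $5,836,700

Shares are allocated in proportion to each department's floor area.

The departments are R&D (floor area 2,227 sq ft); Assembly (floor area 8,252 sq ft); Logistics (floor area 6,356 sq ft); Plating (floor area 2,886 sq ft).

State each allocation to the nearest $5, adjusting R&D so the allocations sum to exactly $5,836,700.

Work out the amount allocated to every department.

R&D: $659,115; Assembly: $2,442,290; Logistics: $1,881,145; Plating: $854,150

Total floor area = 19,721.
Pro-rata amounts: R&D 2,227/19,721 × $5,836,700 = 659,111.15; Assembly 8,252/19,721 × $5,836,700 = 2,442,292.40; Logistics 6,356/19,721 × $5,836,700 = 1,881,145.24; Plating 2,886/19,721 × $5,836,700 = 854,151.22.
After rounding ($5): R&D $659,110; Assembly $2,442,290; Logistics $1,881,145; Plating $854,150. Sum = $5,836,695.
Difference $5,836,700 − $5,836,695 = +$5 applied to R&D: R&D becomes $659,115.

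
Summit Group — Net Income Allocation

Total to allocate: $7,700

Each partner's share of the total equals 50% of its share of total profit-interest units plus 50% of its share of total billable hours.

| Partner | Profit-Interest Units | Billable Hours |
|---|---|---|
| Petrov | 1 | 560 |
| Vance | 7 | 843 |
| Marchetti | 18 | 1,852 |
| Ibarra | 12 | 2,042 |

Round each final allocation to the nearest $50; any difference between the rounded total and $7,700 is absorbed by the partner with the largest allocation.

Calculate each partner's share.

Profit-interest units total 38; billable hours total 5,297.
Combined weights (50% profit-interest units + 50% billable hours): Petrov 0.0660; Vance 0.1717; Marchetti 0.4117; Ibarra 0.3506.
Raw shares: Petrov 508.34; Vance 1,321.93; Marchetti 3,169.77; Ibarra 2,699.97.
After rounding ($50): Petrov $500; Vance $1,300; Marchetti $3,150; Ibarra $2,700. Sum = $7,650.
Difference $7,700 − $7,650 = +$50 applied to largest allocation (Marchetti): Marchetti becomes $3,200.

Petrov: $500; Vance: $1,300; Marchetti: $3,200; Ibarra: $2,700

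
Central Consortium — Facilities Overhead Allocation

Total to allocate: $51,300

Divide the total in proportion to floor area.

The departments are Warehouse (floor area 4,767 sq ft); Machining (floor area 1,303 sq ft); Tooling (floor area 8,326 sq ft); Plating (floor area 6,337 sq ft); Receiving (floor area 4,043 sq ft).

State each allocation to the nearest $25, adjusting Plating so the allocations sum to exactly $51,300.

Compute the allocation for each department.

Floor area total: 24,776.
Unrounded shares: Warehouse 4,767/24,776 × $51,300 = 9,870.32; Machining 1,303/24,776 × $51,300 = 2,697.93; Tooling 8,326/24,776 × $51,300 = 17,239.42; Plating 6,337/24,776 × $51,300 = 13,121.09; Receiving 4,043/24,776 × $51,300 = 8,371.24.
At nearest $25: Warehouse $9,875; Machining $2,700; Tooling $17,250; Plating $13,125; Receiving $8,375. Sum = $51,325.
Difference $51,300 − $51,325 = −$25 applied to Plating: Plating becomes $13,100.

Warehouse: $9,875 · Machining: $2,700 · Tooling: $17,250 · Plating: $13,100 · Receiving: $8,375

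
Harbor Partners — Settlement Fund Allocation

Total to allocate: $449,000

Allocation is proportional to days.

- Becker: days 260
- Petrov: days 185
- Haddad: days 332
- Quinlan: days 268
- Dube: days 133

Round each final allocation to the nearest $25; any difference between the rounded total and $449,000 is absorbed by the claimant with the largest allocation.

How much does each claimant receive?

Combined days = 1,178.
Unrounded shares: Becker 260/1,178 × $449,000 = 99,100.17; Petrov 185/1,178 × $449,000 = 70,513.58; Haddad 332/1,178 × $449,000 = 126,543.29; Quinlan 268/1,178 × $449,000 = 102,149.41; Dube 133/1,178 × $449,000 = 50,693.55.
At nearest $25: Becker $99,100; Petrov $70,525; Haddad $126,550; Quinlan $102,150; Dube $50,700. Sum = $449,025.
Difference $449,000 − $449,025 = −$25 applied to largest allocation (Haddad): Haddad becomes $126,525.

Becker: $99,100 · Petrov: $70,525 · Haddad: $126,525 · Quinlan: $102,150 · Dube: $50,700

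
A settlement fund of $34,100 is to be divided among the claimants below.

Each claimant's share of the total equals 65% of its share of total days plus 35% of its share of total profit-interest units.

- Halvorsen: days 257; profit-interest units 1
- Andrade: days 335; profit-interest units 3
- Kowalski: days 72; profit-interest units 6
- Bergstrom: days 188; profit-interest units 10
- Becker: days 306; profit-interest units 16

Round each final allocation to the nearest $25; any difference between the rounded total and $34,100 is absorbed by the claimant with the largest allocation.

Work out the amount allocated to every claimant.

Halvorsen: $5,250; Andrade: $7,400; Kowalski: $3,375; Bergstrom: $6,925; Becker: $11,150

Totals — days 1,158, profit-interest units 36.
Combined weights (65% days + 35% profit-interest units): Halvorsen 0.1540; Andrade 0.2172; Kowalski 0.0987; Bergstrom 0.2027; Becker 0.3273.
Pro-rata amounts: Halvorsen 5,250.70; Andrade 7,406.74; Kowalski 3,367.30; Bergstrom 6,913.74; Becker 11,161.52.
After rounding ($25): Halvorsen $5,250; Andrade $7,400; Kowalski $3,375; Bergstrom $6,925; Becker $11,150. Sum = $34,100.
Sum already equals the total — no adjustment.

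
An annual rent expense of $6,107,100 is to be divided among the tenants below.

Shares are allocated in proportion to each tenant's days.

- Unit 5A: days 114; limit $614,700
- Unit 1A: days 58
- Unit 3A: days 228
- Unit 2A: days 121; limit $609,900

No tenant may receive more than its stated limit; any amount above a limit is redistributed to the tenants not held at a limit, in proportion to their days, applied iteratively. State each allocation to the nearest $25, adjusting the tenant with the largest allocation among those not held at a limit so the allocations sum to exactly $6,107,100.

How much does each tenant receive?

Combined days = 521.
Proportional shares (ignoring caps): Unit 5A 1,336,294.43; Unit 1A 679,869.10; Unit 3A 2,672,588.87; Unit 2A 1,418,347.60.
Held at cap: Unit 5A ($614,700), Unit 2A ($609,900); remaining pool $4,882,500 reallocated over remaining days 286.
Shares after redistribution: Unit 1A 990,157.34 → $990,150; Unit 3A 3,892,342.66 → $3,892,350.

Unit 5A: $614,700 · Unit 1A: $990,150 · Unit 3A: $3,892,350 · Unit 2A: $609,900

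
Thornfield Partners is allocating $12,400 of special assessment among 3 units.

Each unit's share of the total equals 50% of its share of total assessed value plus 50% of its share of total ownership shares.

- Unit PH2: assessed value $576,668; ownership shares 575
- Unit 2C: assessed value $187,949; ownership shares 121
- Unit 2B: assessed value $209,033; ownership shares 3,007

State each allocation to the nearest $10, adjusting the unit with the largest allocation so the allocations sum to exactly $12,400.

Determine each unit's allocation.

Assessed value total 973,650; ownership shares total 3,703.
Blended shares (50% assessed value + 50% ownership shares): Unit PH2 0.3738; Unit 2C 0.1129; Unit 2B 0.5134.
Unrounded shares: Unit PH2 4,634.83; Unit 2C 1,399.41; Unit 2B 6,365.75.
At nearest $10: Unit PH2 $4,630; Unit 2C $1,400; Unit 2B $6,370. Sum = $12,400.
Sum already equals the total — no adjustment.

Unit PH2: $4,630 | Unit 2C: $1,400 | Unit 2B: $6,370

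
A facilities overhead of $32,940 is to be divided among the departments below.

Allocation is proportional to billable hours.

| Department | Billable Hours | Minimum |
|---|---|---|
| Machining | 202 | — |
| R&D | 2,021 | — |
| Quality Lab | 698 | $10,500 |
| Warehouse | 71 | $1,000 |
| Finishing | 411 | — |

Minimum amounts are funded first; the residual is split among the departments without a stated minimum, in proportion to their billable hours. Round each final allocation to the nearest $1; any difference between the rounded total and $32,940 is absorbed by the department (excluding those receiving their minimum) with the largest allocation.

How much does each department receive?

Machining: $1,644 | R&D: $16,451 | Quality Lab: $10,500 | Warehouse: $1,000 | Finishing: $3,345

Fund the minimums — Quality Lab $10,500; Warehouse $1,000. Remaining pool $21,440.
Remaining pool split over remaining billable hours 2,634: Machining 1,644.22 → $1,644; R&D 16,450.36 → $16,450; Finishing 3,345.42 → $3,345.
Rounding difference +$1 applied to R&D → $16,451.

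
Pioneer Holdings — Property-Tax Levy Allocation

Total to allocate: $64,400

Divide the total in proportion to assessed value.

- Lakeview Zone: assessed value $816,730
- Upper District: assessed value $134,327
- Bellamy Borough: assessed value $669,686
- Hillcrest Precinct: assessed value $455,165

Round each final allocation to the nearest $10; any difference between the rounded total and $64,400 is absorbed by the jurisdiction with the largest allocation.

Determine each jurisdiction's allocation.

Combined assessed value = 2,075,908.
Unrounded shares: Lakeview Zone 816,730/2,075,908 × $64,400 = 25,337.06; Upper District 134,327/2,075,908 × $64,400 = 4,167.17; Bellamy Borough 669,686/2,075,908 × $64,400 = 20,775.38; Hillcrest Precinct 455,165/2,075,908 × $64,400 = 14,120.39.
At nearest $10: Lakeview Zone $25,340; Upper District $4,170; Bellamy Borough $20,780; Hillcrest Precinct $14,120. Sum = $64,410.
Difference $64,400 − $64,410 = −$10 applied to largest allocation (Lakeview Zone): Lakeview Zone becomes $25,330.

Lakeview Zone: $25,330; Upper District: $4,170; Bellamy Borough: $20,780; Hillcrest Precinct: $14,120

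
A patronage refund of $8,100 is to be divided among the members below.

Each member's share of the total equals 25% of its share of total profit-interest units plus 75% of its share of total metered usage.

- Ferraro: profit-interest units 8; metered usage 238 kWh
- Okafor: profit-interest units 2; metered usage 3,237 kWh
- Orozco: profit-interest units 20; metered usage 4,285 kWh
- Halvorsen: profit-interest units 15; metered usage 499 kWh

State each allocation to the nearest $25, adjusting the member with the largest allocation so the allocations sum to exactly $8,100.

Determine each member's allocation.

Totals — profit-interest units 45, metered usage 8,259.
Combined weights (25% profit-interest units + 75% metered usage): Ferraro 0.0661; Okafor 0.3051; Orozco 0.5002; Halvorsen 0.1286.
Pro-rata amounts: Ferraro 535.06; Okafor 2,471.01; Orozco 4,051.88; Halvorsen 1,042.05.
After rounding ($25): Ferraro $525; Okafor $2,475; Orozco $4,050; Halvorsen $1,050. Sum = $8,100.
Sum already equals the total — no adjustment.

Ferraro: $525 · Okafor: $2,475 · Orozco: $4,050 · Halvorsen: $1,050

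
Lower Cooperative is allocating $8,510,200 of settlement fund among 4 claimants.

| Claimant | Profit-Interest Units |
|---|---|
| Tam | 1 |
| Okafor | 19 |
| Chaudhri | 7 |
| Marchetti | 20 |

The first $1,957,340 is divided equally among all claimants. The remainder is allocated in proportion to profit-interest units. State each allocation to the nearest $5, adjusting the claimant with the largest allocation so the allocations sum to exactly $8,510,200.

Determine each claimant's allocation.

Tam: $628,760; Okafor: $3,138,365; Chaudhri: $1,465,295; Marchetti: $3,277,780

$1,957,340 shared equally gives $489,335 per claimant.
Remainder $6,552,860 by profit-interest units (total 47): Tam 139,422.55 → $139,425; Okafor 2,649,028.51 → $2,649,030; Chaudhri 975,957.87 → $975,960; Marchetti 2,788,451.06 → $2,788,450.
Rounding difference −$5 on remainder applied to Marchetti.
Totals: Tam $489,335 + $139,425 = $628,760; Okafor $489,335 + $2,649,030 = $3,138,365; Chaudhri $489,335 + $975,960 = $1,465,295; Marchetti $489,335 + $2,788,445 = $3,277,780.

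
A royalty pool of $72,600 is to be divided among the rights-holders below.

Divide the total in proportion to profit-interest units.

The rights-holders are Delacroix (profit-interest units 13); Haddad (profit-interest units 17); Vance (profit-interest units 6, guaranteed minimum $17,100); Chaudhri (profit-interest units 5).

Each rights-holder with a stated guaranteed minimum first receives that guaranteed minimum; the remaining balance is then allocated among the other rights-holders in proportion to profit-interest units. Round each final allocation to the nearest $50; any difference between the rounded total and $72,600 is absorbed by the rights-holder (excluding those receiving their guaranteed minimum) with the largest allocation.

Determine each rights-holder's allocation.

Fund the minimums — Vance $17,100. Remaining pool $55,500.
Remaining pool split over remaining profit-interest units 35: Delacroix 20,614.29 → $20,600; Haddad 26,957.14 → $26,950; Chaudhri 7,928.57 → $7,950.

Delacroix: $20,600; Haddad: $26,950; Vance: $17,100; Chaudhri: $7,950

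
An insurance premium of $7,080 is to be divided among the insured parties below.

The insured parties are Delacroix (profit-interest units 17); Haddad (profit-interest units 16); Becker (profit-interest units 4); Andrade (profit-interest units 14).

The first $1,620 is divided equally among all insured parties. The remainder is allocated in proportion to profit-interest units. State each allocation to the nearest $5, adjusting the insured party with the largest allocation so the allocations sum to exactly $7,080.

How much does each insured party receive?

Delacroix: $2,220 · Haddad: $2,120 · Becker: $835 · Andrade: $1,905

First tranche $1,620 split equally: $405 each.
Remainder $5,460 by profit-interest units (total 51): Delacroix 1,820.00 → $1,820; Haddad 1,712.94 → $1,715; Becker 428.24 → $430; Andrade 1,498.82 → $1,500.
Rounding difference −$5 on remainder applied to Delacroix.
Totals: Delacroix $405 + $1,815 = $2,220; Haddad $405 + $1,715 = $2,120; Becker $405 + $430 = $835; Andrade $405 + $1,500 = $1,905.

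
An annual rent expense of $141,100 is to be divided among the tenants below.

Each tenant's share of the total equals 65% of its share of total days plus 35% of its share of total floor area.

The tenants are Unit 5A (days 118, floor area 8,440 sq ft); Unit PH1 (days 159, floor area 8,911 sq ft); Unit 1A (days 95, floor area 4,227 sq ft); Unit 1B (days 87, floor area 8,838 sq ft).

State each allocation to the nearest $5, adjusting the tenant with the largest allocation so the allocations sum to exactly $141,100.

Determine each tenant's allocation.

Unit 5A: $37,280 | Unit PH1: $46,240 | Unit 1A: $25,845 | Unit 1B: $31,735

Totals — days 459, floor area 30,416.
Blended shares (65% days + 35% floor area): Unit 5A 0.2642; Unit PH1 0.3277; Unit 1A 0.1832; Unit 1B 0.2249.
Pro-rata amounts: Unit 5A 37,281.77; Unit PH1 46,238.92; Unit 1A 25,845.58; Unit 1B 31,733.73.
After rounding ($5): Unit 5A $37,280; Unit PH1 $46,240; Unit 1A $25,845; Unit 1B $31,735. Sum = $141,100.
Rounded total matches; no reconciliation needed.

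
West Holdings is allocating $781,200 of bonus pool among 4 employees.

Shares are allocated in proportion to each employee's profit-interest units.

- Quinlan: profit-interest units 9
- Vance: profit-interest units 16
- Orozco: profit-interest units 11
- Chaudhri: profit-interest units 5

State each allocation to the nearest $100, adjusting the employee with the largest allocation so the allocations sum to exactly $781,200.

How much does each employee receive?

Quinlan: $171,500 · Vance: $304,800 · Orozco: $209,600 · Chaudhri: $95,300

Total profit-interest units = 41.
Unrounded shares: Quinlan 9/41 × $781,200 = 171,482.93; Vance 16/41 × $781,200 = 304,858.54; Orozco 11/41 × $781,200 = 209,590.24; Chaudhri 5/41 × $781,200 = 95,268.29.
At nearest $100: Quinlan $171,500; Vance $304,900; Orozco $209,600; Chaudhri $95,300. Sum = $781,300.
Difference $781,200 − $781,300 = −$100 applied to largest allocation (Vance): Vance becomes $304,800.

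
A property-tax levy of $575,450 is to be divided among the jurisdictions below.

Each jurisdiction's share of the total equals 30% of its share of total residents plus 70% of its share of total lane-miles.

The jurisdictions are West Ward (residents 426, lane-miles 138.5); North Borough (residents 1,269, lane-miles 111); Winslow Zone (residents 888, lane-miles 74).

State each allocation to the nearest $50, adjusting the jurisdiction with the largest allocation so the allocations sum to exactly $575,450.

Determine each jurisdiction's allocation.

West Ward: $200,950 · North Borough: $223,000 · Winslow Zone: $151,500

Totals — residents 2,583, lane-miles 323.5.
Composite weights (30% residents + 70% lane-miles): West Ward 0.3492; North Borough 0.3876; Winslow Zone 0.2633.
Pro-rata amounts: West Ward 200,928.86; North Borough 223,028.44; Winslow Zone 151,492.70.
Rounded to nearest $50: West Ward $200,950; North Borough $223,050; Winslow Zone $151,500. Sum = $575,500.
Difference $575,450 − $575,500 = −$50 applied to largest allocation (North Borough): North Borough becomes $223,000.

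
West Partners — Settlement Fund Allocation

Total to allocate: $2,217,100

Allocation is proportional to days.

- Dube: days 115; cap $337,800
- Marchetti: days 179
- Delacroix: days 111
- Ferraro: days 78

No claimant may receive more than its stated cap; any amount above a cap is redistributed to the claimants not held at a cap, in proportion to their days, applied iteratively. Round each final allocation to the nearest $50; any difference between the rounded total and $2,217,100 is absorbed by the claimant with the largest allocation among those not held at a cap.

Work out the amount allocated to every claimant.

Total days = 483.
Pro-rata shares before constraints: Dube 527,880.95; Marchetti 821,658.18; Delacroix 509,519.88; Ferraro 358,040.99.
Capped: Dube ($337,800); residual $1,879,300 reallocated over remaining days 368.
Shares after redistribution: Marchetti 914,116.03 → $914,100; Delacroix 566,854.08 → $566,850; Ferraro 398,329.89 → $398,350.

Dube: $337,800 | Marchetti: $914,100 | Delacroix: $566,850 | Ferraro: $398,350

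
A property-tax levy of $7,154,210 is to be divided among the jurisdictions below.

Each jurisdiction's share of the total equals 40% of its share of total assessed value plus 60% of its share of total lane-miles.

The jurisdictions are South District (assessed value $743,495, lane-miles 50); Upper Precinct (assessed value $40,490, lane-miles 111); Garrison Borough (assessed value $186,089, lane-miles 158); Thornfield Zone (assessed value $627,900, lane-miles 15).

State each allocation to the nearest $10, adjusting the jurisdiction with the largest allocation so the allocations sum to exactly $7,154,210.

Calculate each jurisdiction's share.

Assessed value total 1,597,974; lane-miles total 334.
Combined weights (40% assessed value + 60% lane-miles): South District 0.2759; Upper Precinct 0.2095; Garrison Borough 0.3304; Thornfield Zone 0.1841.
Raw shares: South District 1,974,059.52; Upper Precinct 1,499,068.35; Garrison Borough 2,363,848.06; Thornfield Zone 1,317,234.07.
At nearest $10: South District $1,974,060; Upper Precinct $1,499,070; Garrison Borough $2,363,850; Thornfield Zone $1,317,230. Sum = $7,154,210.
Rounded total matches; no reconciliation needed.

South District: $1,974,060 · Upper Precinct: $1,499,070 · Garrison Borough: $2,363,850 · Thornfield Zone: $1,317,230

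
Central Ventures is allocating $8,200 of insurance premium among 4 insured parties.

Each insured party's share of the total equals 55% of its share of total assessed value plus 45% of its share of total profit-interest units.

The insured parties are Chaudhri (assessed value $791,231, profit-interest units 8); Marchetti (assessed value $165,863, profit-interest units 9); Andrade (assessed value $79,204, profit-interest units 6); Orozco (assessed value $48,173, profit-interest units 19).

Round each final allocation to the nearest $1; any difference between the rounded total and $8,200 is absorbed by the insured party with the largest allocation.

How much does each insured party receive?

Chaudhri: $3,993 · Marchetti: $1,480 · Andrade: $857 · Orozco: $1,870

Assessed value total 1,084,471; profit-interest units total 42.
Combined weights (55% assessed value + 45% profit-interest units): Chaudhri 0.4870; Marchetti 0.1805; Andrade 0.1045; Orozco 0.2280.
Proportional shares: Chaudhri 3,993.36; Marchetti 1,480.49; Andrade 856.53; Orozco 1,869.62.
After rounding ($1): Chaudhri $3,993; Marchetti $1,480; Andrade $857; Orozco $1,870. Sum = $8,200.
Rounded total matches; no reconciliation needed.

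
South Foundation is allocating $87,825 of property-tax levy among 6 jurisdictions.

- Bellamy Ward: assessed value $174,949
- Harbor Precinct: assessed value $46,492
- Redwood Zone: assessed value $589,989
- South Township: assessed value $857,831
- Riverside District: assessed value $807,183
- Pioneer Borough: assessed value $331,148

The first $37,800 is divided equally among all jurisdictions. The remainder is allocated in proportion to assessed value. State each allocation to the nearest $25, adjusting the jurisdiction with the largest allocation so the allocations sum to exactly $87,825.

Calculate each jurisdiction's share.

Equal tier: $37,800 ÷ 6 = $6,300 apiece.
Remainder $50,025 by assessed value (total 2,807,592): Bellamy Ward 3,117.20 → $3,125; Harbor Precinct 828.38 → $825; Redwood Zone 10,512.28 → $10,500; South Township 15,284.63 → $15,275; Riverside District 14,382.19 → $14,375; Pioneer Borough 5,900.32 → $5,900.
Rounding difference +$25 on remainder applied to South Township.
Totals: Bellamy Ward $6,300 + $3,125 = $9,425; Harbor Precinct $6,300 + $825 = $7,125; Redwood Zone $6,300 + $10,500 = $16,800; South Township $6,300 + $15,300 = $21,600; Riverside District $6,300 + $14,375 = $20,675; Pioneer Borough $6,300 + $5,900 = $12,200.

Bellamy Ward: $9,425 | Harbor Precinct: $7,125 | Redwood Zone: $16,800 | South Township: $21,600 | Riverside District: $20,675 | Pioneer Borough: $12,200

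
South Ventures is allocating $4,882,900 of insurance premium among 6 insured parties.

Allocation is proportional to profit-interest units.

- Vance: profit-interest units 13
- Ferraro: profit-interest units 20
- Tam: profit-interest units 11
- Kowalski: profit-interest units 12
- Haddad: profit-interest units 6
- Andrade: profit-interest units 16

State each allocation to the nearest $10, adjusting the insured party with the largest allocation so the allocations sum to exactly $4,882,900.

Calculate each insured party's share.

Sum of profit-interest units: 78.
Pro-rata amounts: Vance 13/78 × $4,882,900 = 813,816.67; Ferraro 20/78 × $4,882,900 = 1,252,025.64; Tam 11/78 × $4,882,900 = 688,614.10; Kowalski 12/78 × $4,882,900 = 751,215.38; Haddad 6/78 × $4,882,900 = 375,607.69; Andrade 16/78 × $4,882,900 = 1,001,620.51.
At nearest $10: Vance $813,820; Ferraro $1,252,030; Tam $688,610; Kowalski $751,220; Haddad $375,610; Andrade $1,001,620. Sum = $4,882,910.
Difference $4,882,900 − $4,882,910 = −$10 applied to largest allocation (Ferraro): Ferraro becomes $1,252,020.

Vance: $813,820; Ferraro: $1,252,020; Tam: $688,610; Kowalski: $751,220; Haddad: $375,610; Andrade: $1,001,620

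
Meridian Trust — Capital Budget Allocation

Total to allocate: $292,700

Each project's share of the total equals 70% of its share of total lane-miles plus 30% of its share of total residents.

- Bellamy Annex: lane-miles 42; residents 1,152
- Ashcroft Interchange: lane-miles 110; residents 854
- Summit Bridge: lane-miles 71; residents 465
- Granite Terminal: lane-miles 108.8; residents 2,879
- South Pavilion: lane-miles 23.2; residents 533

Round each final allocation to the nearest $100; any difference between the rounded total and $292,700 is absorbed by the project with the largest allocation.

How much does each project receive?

Bellamy Annex: $41,400 | Ashcroft Interchange: $76,200 | Summit Bridge: $47,900 | Granite Terminal: $105,900 | South Pavilion: $21,300

Lane-miles total 355; residents total 5,883.
Combined weights (70% lane-miles + 30% residents): Bellamy Annex 0.1416; Ashcroft Interchange 0.2605; Summit Bridge 0.1637; Granite Terminal 0.3613; South Pavilion 0.0729.
Raw shares: Bellamy Annex 41,435.33; Ashcroft Interchange 76,233.90; Summit Bridge 47,918.62; Granite Terminal 105,766.58; South Pavilion 21,345.58.
At nearest $100: Bellamy Annex $41,400; Ashcroft Interchange $76,200; Summit Bridge $47,900; Granite Terminal $105,800; South Pavilion $21,300. Sum = $292,600.
Difference $292,700 − $292,600 = +$100 applied to largest allocation (Granite Terminal): Granite Terminal becomes $105,900.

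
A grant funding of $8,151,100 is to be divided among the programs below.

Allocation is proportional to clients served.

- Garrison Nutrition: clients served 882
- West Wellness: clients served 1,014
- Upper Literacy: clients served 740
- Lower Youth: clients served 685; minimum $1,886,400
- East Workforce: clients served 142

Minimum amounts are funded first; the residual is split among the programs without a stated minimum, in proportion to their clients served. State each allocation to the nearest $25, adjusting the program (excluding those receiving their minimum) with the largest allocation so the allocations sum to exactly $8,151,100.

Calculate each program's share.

Garrison Nutrition: $1,989,000 | West Wellness: $2,286,700 | Upper Literacy: $1,668,775 | Lower Youth: $1,886,400 | East Workforce: $320,225

Minimums first: Lower Youth $1,886,400. Residual $6,264,700.
Residual split over remaining clients served 2,778: Garrison Nutrition 1,989,008.42 → $1,989,000; West Wellness 2,286,683.15 → $2,286,675; Upper Literacy 1,668,782.58 → $1,668,775; East Workforce 320,225.85 → $320,225.
Rounding difference +$25 applied to West Wellness → $2,286,700.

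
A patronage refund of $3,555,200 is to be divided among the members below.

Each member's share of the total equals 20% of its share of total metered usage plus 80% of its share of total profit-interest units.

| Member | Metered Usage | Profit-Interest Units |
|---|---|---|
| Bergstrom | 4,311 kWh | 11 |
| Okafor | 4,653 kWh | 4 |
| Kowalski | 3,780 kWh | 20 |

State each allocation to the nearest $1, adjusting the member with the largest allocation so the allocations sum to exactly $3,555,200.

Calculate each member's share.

Totals — metered usage 12,744, profit-interest units 35.
Blended shares (20% metered usage + 80% profit-interest units): Bergstrom 0.3191; Okafor 0.1645; Kowalski 0.5165.
Raw shares: Bergstrom 1,134,407.22; Okafor 584,656.80; Kowalski 1,836,135.98.
At nearest $1: Bergstrom $1,134,407; Okafor $584,657; Kowalski $1,836,136. Sum = $3,555,200.
Rounded total matches; no reconciliation needed.

Bergstrom: $1,134,407 · Okafor: $584,657 · Kowalski: $1,836,136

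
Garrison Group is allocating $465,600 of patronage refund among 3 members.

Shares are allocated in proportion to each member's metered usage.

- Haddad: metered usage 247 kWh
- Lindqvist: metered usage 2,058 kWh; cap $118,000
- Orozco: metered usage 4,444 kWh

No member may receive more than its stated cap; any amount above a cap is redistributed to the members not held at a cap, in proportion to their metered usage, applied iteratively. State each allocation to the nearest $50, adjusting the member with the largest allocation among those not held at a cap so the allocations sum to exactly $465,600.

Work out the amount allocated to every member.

Haddad: $18,300 · Lindqvist: $118,000 · Orozco: $329,300

Sum of metered usage: 6,749.
Pro-rata shares before constraints: Haddad 17,040.04; Lindqvist 141,977.30; Orozco 306,582.66.
Capped: Lindqvist ($118,000); residual $347,600 reallocated over remaining metered usage 4,691.
Remaining shares: Haddad 18,302.54 → $18,300; Orozco 329,297.46 → $329,300.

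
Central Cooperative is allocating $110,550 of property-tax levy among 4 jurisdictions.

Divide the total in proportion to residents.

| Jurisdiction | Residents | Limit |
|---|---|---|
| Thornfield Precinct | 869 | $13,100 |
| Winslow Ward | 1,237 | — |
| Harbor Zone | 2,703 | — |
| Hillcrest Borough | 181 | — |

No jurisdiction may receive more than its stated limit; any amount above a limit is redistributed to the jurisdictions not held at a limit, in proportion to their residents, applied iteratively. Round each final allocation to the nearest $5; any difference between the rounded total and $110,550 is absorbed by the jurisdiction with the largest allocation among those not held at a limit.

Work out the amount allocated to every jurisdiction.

Total residents = 4,990.
Pro-rata shares before constraints: Thornfield Precinct 19,252.09; Winslow Ward 27,404.88; Harbor Zone 59,883.10; Hillcrest Borough 4,009.93.
Held at cap: Thornfield Precinct ($13,100); remaining pool $97,450 reallocated over remaining residents 4,121.
Redistributed shares: Winslow Ward 29,251.55 → $29,250; Harbor Zone 63,918.31 → $63,920; Hillcrest Borough 4,280.14 → $4,280.

Thornfield Precinct: $13,100 | Winslow Ward: $29,250 | Harbor Zone: $63,920 | Hillcrest Borough: $4,280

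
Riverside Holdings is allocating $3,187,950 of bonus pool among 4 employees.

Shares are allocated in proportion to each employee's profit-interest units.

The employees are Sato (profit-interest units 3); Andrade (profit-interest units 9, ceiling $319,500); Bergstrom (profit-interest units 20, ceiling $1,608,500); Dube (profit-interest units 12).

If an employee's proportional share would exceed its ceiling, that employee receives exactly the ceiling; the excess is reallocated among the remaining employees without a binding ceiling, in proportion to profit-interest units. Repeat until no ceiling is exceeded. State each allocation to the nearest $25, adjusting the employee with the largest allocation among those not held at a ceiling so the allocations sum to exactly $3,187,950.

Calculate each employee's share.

Sato: $252,000 · Andrade: $319,500 · Bergstrom: $1,608,500 · Dube: $1,007,950

Profit-interest units total: 44.
Unconstrained shares: Sato 217,360.23; Andrade 652,080.68; Bergstrom 1,449,068.18; Dube 869,440.91.
Held at cap: Andrade ($319,500); balance $2,868,450 reallocated over remaining profit-interest units 35.
Held at cap: Bergstrom ($1,608,500); balance $1,259,950 reallocated over remaining profit-interest units 15.
Shares after redistribution: Sato 251,990.00 → $252,000; Dube 1,007,960.00 → $1,007,950.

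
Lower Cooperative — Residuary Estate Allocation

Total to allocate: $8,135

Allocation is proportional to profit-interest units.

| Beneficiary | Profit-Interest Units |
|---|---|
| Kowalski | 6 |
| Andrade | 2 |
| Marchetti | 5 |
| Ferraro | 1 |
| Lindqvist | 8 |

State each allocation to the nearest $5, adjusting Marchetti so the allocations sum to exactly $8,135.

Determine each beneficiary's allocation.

Combined profit-interest units = 22.
Pro-rata amounts: Kowalski 6/22 × $8,135 = 2,218.64; Andrade 2/22 × $8,135 = 739.55; Marchetti 5/22 × $8,135 = 1,848.86; Ferraro 1/22 × $8,135 = 369.77; Lindqvist 8/22 × $8,135 = 2,958.18.
After rounding ($5): Kowalski $2,220; Andrade $740; Marchetti $1,850; Ferraro $370; Lindqvist $2,960. Sum = $8,140.
Difference $8,135 − $8,140 = −$5 applied to Marchetti: Marchetti becomes $1,845.

Kowalski: $2,220 | Andrade: $740 | Marchetti: $1,845 | Ferraro: $370 | Lindqvist: $2,960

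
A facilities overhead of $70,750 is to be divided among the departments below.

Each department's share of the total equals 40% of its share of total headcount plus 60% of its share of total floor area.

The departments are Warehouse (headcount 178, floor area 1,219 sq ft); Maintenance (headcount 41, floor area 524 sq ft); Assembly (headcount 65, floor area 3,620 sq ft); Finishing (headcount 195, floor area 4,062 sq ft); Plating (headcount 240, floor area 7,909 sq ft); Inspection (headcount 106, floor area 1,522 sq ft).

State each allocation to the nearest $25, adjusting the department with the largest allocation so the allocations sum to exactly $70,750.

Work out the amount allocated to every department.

Totals — headcount 825, floor area 18,856.
Combined weights (40% headcount + 60% floor area): Warehouse 0.1251; Maintenance 0.0366; Assembly 0.1467; Finishing 0.2238; Plating 0.3680; Inspection 0.0998.
Pro-rata amounts: Warehouse 8,850.24; Maintenance 2,586.09; Assembly 10,379.30; Finishing 15,833.76; Plating 26,038.04; Inspection 7,062.56.
Rounded to nearest $25: Warehouse $8,850; Maintenance $2,575; Assembly $10,375; Finishing $15,825; Plating $26,050; Inspection $7,075. Sum = $70,750.
Sum already equals the total — no adjustment.

Warehouse: $8,850; Maintenance: $2,575; Assembly: $10,375; Finishing: $15,825; Plating: $26,050; Inspection: $7,075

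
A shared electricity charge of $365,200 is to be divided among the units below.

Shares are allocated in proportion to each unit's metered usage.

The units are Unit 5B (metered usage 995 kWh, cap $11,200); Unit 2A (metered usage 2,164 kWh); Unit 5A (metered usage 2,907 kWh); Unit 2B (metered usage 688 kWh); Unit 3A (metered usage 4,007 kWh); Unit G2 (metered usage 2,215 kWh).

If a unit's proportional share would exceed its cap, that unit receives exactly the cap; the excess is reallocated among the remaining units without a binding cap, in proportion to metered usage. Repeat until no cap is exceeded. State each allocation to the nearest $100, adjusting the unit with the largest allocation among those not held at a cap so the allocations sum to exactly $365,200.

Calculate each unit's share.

Sum of metered usage: 12,976.
Proportional shares (ignoring caps): Unit 5B 28,003.55; Unit 2A 60,904.19; Unit 5A 81,815.38; Unit 2B 19,363.26; Unit 3A 112,774.08; Unit G2 62,339.55.
Capped: Unit 5B ($11,200); residual $354,000 reallocated over remaining metered usage 11,981.
Redistributed shares: Unit 2A 63,939.24 → $63,900; Unit 5A 85,892.50 → $85,900; Unit 2B 20,328.19 → $20,300; Unit 3A 118,393.96 → $118,400; Unit G2 65,446.12 → $65,400.
Rounding difference +$100 applied to Unit 3A → $118,500.

Unit 5B: $11,200 | Unit 2A: $63,900 | Unit 5A: $85,900 | Unit 2B: $20,300 | Unit 3A: $118,500 | Unit G2: $65,400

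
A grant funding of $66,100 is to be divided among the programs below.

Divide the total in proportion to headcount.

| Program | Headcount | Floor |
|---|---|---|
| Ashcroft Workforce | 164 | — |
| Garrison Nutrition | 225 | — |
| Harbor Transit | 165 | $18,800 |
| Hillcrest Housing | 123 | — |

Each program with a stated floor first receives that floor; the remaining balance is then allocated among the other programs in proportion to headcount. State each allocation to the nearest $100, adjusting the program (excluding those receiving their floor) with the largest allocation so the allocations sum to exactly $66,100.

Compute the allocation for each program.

Ashcroft Workforce: $15,200 · Garrison Nutrition: $20,700 · Harbor Transit: $18,800 · Hillcrest Housing: $11,400

Minimums first: Harbor Transit $18,800. Residual $47,300.
Residual split over remaining headcount 512: Ashcroft Workforce 15,150.78 → $15,200; Garrison Nutrition 20,786.13 → $20,800; Hillcrest Housing 11,363.09 → $11,400.
Rounding difference −$100 applied to Garrison Nutrition → $20,700.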